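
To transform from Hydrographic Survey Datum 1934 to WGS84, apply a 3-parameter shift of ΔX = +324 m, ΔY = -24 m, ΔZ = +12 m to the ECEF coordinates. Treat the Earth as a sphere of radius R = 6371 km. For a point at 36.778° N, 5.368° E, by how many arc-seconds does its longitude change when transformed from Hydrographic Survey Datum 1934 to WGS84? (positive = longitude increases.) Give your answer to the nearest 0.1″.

Δλ = -2.2″

sin φ = 0.598716, cos φ = 0.800961, sin λ = 0.093552, cos λ = 0.995614.
East component: ΔE = −sin λ·ΔX + cos λ·ΔY = −(0.093552)(324) + (0.995614)(-24) = -54.21 m.
1° of latitude spans πR/180 = 111195 m; at latitude φ, 1° of longitude spans that × cos φ = 89062.8 m, so Δλ = -54.21 / 89062.8 × 3600 = -2.191″.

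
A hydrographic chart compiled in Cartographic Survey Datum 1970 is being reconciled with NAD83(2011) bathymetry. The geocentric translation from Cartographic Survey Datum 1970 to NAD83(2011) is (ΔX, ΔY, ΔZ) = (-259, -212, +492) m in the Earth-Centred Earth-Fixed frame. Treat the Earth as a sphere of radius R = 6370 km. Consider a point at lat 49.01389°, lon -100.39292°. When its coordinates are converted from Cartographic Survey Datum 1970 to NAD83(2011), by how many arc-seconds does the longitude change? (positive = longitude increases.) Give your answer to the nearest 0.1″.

sin φ = 0.754869, cos φ = 0.655876, sin λ = -0.983594, cos λ = -0.180398.
East component: ΔE = −sin λ·ΔX + cos λ·ΔY = −(-0.983594)(-259) + (-0.180398)(-212) = -216.51 m.
1° of latitude spans πR/180 = 111177 m; at latitude φ, 1° of longitude spans that × cos φ = 72918.6 m, so Δλ = -216.51 / 72918.6 × 3600 = -10.689″.

Δλ = -10.7″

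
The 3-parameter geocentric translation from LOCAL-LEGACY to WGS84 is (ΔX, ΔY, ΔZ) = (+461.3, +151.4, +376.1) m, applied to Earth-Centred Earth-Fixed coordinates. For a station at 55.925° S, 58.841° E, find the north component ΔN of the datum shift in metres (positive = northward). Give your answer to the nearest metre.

At φ = -55.925°, λ = 58.841°: sin φ = -0.828305, cos φ = 0.560278, sin λ = 0.855735, cos λ = 0.517415.
ΔN = −sin φ cos λ·ΔX − sin φ sin λ·ΔY + cos φ·ΔZ = −(-0.828305)(0.517415)(461.3) − (-0.828305)(0.855735)(151.4) + (0.560278)(376.1) = 515.74 m.

ΔN = 516 m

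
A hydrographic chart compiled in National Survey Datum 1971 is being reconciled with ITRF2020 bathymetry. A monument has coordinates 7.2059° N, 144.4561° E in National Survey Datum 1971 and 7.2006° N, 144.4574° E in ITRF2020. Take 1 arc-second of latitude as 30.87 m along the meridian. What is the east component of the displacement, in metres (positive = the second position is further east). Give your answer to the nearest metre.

Δφ = 7.2006° − 7.2059° = -0.0053°; Δλ = 144.4574° − 144.4561° = +0.0013°.
1° of latitude = 3600 × 30.87 = 111132 m.
ΔN = Δφ × 111132 = -589.0 m; ΔE = Δλ × 111132 × cos(7.2059°) = +0.0013 × 111132 × 0.992102 = 143.3 m.

ΔE = 143 m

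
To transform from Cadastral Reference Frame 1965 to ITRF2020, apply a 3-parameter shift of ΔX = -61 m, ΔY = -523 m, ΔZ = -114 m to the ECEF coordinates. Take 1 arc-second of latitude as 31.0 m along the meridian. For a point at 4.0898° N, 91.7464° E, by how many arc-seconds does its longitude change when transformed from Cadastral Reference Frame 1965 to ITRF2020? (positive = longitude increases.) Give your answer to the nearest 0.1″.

Δλ = 2.5″

sin φ = 0.071320, cos φ = 0.997453, sin λ = 0.999536, cos λ = -0.030476.
East component: ΔE = −sin λ·ΔX + cos λ·ΔY = −(0.999536)(-61) + (-0.030476)(-523) = 76.91 m.
1° of latitude spans 3600 × 31.00 = 111600 m; at latitude φ, 1° of longitude spans that × cos φ = 111315.8 m, so Δλ = 76.91 / 111315.8 × 3600 = 2.487″.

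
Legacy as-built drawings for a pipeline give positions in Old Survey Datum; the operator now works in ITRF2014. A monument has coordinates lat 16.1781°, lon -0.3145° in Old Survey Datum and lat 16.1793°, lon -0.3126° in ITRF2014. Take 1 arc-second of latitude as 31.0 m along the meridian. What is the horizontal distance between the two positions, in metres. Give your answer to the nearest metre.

244 m

Δφ = 16.1793° − 16.1781° = +0.0012°; Δλ = -0.3126° − -0.3145° = +0.0019°.
1° of latitude = 3600 × 31.00 = 111600 m.
ΔN = Δφ × 111600 = 133.9 m; ΔE = Δλ × 111600 × cos(16.1781°) = +0.0019 × 111600 × 0.960400 = 203.6 m.
Distance = √(ΔE² + ΔN²) = √(203.6² + 133.9²) = 243.7 m.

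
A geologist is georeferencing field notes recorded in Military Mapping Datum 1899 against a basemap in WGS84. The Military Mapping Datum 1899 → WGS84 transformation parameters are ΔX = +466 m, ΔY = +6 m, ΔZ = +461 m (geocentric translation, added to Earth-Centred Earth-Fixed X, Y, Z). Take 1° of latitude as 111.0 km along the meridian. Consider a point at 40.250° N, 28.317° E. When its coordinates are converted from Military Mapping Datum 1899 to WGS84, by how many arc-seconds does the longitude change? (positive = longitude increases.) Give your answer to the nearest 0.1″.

Δλ = -9.2″

sin φ = 0.646124, cos φ = 0.763232, sin λ = 0.474349, cos λ = 0.880337.
East component: ΔE = −sin λ·ΔX + cos λ·ΔY = −(0.474349)(466) + (0.880337)(6) = -215.76 m.
1° of latitude spans 111000 m; at latitude φ, 1° of longitude spans that × cos φ = 84718.8 m, so Δλ = -215.76 / 84718.8 × 3600 = -9.169″.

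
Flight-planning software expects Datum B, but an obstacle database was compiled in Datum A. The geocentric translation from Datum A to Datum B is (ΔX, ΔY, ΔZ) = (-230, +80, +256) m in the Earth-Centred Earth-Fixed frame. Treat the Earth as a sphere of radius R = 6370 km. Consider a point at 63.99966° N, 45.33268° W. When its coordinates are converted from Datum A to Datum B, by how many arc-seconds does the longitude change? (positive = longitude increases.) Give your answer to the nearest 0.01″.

Δλ = -7.93″

sin φ = 0.898791, cos φ = 0.438376, sin λ = -0.711201, cos λ = 0.702989.
East component: ΔE = −sin λ·ΔX + cos λ·ΔY = −(-0.711201)(-230) + (0.702989)(80) = -107.34 m.
1° of latitude spans πR/180 = 111177 m; at latitude φ, 1° of longitude spans that × cos φ = 48737.6 m, so Δλ = -107.34 / 48737.6 × 3600 = -7.928″.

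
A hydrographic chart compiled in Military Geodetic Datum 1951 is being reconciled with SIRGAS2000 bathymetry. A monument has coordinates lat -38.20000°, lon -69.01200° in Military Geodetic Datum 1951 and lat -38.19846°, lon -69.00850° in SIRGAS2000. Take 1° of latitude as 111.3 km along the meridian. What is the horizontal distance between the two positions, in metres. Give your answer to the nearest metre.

Δφ = -38.19846° − -38.20000° = +0.00154°; Δλ = -69.00850° − -69.01200° = +0.00350°.
ΔN = Δφ × 111300 = 171.4 m; ΔE = Δλ × 111300 × cos(-38.20000°) = +0.00350 × 111300 × 0.785857 = 306.1 m.
Distance = √(ΔE² + ΔN²) = √(306.1² + 171.4²) = 350.8 m.

351 m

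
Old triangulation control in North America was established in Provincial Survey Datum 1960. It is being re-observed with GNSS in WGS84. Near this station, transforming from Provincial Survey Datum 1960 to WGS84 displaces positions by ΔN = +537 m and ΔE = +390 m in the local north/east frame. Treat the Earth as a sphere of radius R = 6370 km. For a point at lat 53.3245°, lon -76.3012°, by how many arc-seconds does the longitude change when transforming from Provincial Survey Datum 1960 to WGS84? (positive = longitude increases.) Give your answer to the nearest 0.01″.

Δλ = 21.14″

At latitude 53.3245°, cos φ = 0.597282.
One radian of longitude at latitude φ spans R cos φ, so Δλ = ΔE / (R cos φ) = 390.0 / (6370000 × 0.597282) = 1.0251e-04 rad = 21.143″.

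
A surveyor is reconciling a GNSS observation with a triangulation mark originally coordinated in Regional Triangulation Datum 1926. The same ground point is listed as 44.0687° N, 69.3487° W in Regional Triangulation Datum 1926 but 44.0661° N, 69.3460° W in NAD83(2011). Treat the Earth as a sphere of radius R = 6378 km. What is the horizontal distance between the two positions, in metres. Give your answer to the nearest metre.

361 m

Δφ = 44.0661° − 44.0687° = -0.0026°; Δλ = -69.3460° − -69.3487° = +0.0027°.
1° along a meridian = πR/180 = 111317 m.
ΔN = Δφ × 111317 = -289.4 m; ΔE = Δλ × 111317 × cos(44.0687°) = +0.0027 × 111317 × 0.718506 = 216.0 m.
Distance = √(ΔE² + ΔN²) = √(216.0² + (-289.4)²) = 361.1 m.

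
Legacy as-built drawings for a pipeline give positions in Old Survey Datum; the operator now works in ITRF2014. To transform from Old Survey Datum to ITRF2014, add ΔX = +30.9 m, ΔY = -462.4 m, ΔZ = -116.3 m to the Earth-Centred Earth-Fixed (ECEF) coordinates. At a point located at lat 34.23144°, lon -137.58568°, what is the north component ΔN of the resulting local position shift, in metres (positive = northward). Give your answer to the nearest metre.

At φ = 34.23144°, λ = -137.58568°: sin φ = 0.562537, cos φ = 0.826772, sin λ = -0.674487, cos λ = -0.738287.
ΔN = −sin φ cos λ·ΔX − sin φ sin λ·ΔY + cos φ·ΔZ = −(0.562537)(-0.738287)(30.9) − (0.562537)(-0.674487)(-462.4) + (0.826772)(-116.3) = -258.77 m.

ΔN = -259 m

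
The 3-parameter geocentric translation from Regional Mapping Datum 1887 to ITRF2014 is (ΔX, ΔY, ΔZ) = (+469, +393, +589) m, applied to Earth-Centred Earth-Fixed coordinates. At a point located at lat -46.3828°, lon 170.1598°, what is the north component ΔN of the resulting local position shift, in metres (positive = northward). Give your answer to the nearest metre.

At φ = -46.3828°, λ = 170.1598°: sin φ = -0.723965, cos φ = 0.689837, sin λ = 0.170901, cos λ = -0.985288.
ΔN = −sin φ cos λ·ΔX − sin φ sin λ·ΔY + cos φ·ΔZ = −(-0.723965)(-0.985288)(469) − (-0.723965)(0.170901)(393) + (0.689837)(589) = 120.39 m.

ΔN = 120 m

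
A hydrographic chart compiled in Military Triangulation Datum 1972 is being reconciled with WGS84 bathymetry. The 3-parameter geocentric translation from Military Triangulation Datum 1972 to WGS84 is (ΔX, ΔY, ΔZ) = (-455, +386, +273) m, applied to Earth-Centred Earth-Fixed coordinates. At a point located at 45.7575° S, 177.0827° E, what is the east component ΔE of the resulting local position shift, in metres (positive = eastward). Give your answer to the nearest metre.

The local east axis at (φ, λ) is (−sin λ, cos λ, 0), so ΔE = −sin(177.0827°)·(-455) + cos(177.0827°)·386 = -362.34 m.

ΔE = -362 m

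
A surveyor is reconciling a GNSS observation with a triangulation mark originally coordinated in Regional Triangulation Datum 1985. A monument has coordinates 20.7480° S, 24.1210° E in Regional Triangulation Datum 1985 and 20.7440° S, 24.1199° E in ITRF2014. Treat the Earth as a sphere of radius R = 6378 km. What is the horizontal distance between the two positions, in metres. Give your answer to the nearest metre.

460 m

Δφ = -20.7440° − -20.7480° = +0.0040°; Δλ = 24.1199° − 24.1210° = -0.0011°.
1° along a meridian = πR/180 = 111317 m.
ΔN = Δφ × 111317 = 445.3 m; ΔE = Δλ × 111317 × cos(-20.7480°) = -0.0011 × 111317 × 0.935148 = -114.5 m.
Distance = √(ΔE² + ΔN²) = √((-114.5)² + 445.3²) = 459.8 m.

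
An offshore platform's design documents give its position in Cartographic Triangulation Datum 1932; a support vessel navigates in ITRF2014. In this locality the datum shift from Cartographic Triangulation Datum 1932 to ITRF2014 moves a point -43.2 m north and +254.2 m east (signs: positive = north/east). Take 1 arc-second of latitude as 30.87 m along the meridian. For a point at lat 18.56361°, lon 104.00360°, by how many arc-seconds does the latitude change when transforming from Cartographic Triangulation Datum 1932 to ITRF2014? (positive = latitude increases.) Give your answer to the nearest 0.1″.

Δφ = -1.4″

1″ of latitude = 30.87 m, so Δφ = -43.2 / 30.87 = -1.399″.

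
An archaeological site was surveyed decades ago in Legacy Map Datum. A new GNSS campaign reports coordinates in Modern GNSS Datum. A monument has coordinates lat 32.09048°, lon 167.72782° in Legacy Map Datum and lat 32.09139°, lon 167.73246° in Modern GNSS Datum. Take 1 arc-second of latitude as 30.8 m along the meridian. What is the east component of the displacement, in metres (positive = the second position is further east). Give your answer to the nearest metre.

Δφ = 32.09139° − 32.09048° = +0.00091°; Δλ = 167.73246° − 167.72782° = +0.00464°.
1° of latitude = 3600 × 30.80 = 110880 m.
ΔN = Δφ × 110880 = 100.9 m; ΔE = Δλ × 110880 × cos(32.09048°) = +0.00464 × 110880 × 0.847210 = 435.9 m.

ΔE = 436 m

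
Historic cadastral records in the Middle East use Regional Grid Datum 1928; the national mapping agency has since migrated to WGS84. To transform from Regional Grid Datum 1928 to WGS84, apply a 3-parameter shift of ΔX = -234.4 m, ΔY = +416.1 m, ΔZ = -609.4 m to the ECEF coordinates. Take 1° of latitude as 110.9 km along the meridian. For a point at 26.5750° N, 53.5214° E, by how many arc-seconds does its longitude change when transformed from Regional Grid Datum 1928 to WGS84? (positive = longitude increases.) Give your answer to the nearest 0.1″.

sin φ = 0.447369, cos φ = 0.894350, sin λ = 0.804079, cos λ = 0.594523.
East component: ΔE = −sin λ·ΔX + cos λ·ΔY = −(0.804079)(-234.4) + (0.594523)(416.1) = 435.86 m.
1° of latitude spans 110900 m; at latitude φ, 1° of longitude spans that × cos φ = 99183.4 m, so Δλ = 435.86 / 99183.4 × 3600 = 15.820″.

Δλ = 15.8″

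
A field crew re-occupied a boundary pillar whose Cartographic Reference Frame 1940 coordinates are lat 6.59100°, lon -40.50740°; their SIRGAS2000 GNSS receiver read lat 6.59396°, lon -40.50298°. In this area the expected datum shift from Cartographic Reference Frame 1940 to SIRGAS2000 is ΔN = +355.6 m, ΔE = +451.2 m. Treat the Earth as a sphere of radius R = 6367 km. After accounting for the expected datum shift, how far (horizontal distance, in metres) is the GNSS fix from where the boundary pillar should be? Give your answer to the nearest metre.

45 m

Observed coordinate differences: Δφ = +0.00296°, Δλ = +0.00442°.
Converting to metres (1° lat = 111125 m, cos φ = 0.993391): observed ΔN = 328.9 m, observed ΔE = 487.9 m.
Subtracting the expected shift leaves a residual of 328.9 − (355.6) = -26.7 m north and 487.9 − (451.2) = 36.7 m east.
Residual distance = √((-26.7)² + 36.7²) = 45.4 m.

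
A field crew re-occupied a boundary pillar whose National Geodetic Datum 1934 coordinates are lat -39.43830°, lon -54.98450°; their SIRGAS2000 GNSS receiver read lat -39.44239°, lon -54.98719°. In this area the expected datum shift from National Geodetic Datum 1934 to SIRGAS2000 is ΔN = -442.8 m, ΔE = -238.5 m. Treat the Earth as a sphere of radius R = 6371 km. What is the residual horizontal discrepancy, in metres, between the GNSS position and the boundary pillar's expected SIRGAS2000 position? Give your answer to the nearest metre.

Observed coordinate differences: Δφ = -0.00409°, Δλ = -0.00269°.
Converting to metres (1° lat = 111195 m, cos φ = 0.772309): observed ΔN = -454.8 m, observed ΔE = -231.0 m.
Subtracting the expected shift leaves a residual of -454.8 − (-442.8) = -12.0 m north and -231.0 − (-238.5) = 7.5 m east.
Residual distance = √((-12.0)² + 7.5²) = 14.1 m.

14 m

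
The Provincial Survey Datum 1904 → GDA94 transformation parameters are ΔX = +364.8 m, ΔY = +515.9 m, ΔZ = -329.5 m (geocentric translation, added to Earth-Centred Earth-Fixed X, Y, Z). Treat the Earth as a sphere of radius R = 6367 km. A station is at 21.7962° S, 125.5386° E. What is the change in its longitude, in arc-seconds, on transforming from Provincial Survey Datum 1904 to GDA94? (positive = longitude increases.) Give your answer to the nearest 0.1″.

sin φ = -0.371306, cos φ = 0.928510, sin λ = 0.813724, cos λ = -0.581251.
East component: ΔE = −sin λ·ΔX + cos λ·ΔY = −(0.813724)(364.8) + (-0.581251)(515.9) = -596.71 m.
1° of latitude spans πR/180 = 111125 m; at latitude φ, 1° of longitude spans that × cos φ = 103180.8 m, so Δλ = -596.71 / 103180.8 × 3600 = -20.819″.

Δλ = -20.8″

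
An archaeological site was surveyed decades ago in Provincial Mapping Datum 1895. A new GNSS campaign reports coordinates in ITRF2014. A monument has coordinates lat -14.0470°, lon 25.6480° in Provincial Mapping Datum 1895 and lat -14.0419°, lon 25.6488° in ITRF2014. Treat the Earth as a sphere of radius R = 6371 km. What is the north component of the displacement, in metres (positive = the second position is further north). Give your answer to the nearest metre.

ΔN = 567 m

Δφ = -14.0419° − -14.0470° = +0.0051°; Δλ = 25.6488° − 25.6480° = +0.0008°.
1° along a meridian = πR/180 = 111195 m.
ΔN = Δφ × 111195 = 567.1 m; ΔE = Δλ × 111195 × cos(-14.0470°) = +0.0008 × 111195 × 0.970097 = 86.3 m.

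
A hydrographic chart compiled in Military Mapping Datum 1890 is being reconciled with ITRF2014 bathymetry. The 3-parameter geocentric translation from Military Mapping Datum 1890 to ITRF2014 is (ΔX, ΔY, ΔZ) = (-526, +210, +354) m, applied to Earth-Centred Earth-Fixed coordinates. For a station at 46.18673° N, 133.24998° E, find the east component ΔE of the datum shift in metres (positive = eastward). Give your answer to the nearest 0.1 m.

At φ = 46.18673°, λ = 133.24998°: sin φ = 0.721600, cos φ = 0.692310, sin λ = 0.728371, cos λ = -0.685183.
ΔE = −sin λ·ΔX + cos λ·ΔY = −(0.728371)·(-526) + (-0.685183)·(210) = 239.23 m.

ΔE = 239.2 m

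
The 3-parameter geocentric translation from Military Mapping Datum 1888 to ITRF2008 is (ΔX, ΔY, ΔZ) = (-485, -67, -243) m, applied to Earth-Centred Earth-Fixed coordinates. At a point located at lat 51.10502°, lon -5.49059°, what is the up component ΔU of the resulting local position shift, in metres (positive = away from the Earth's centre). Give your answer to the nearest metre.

ΔU = -488 m

At φ = 51.10502°, λ = -5.49059°: sin φ = 0.778298, cos φ = 0.627895, sin λ = -0.095682, cos λ = 0.995412.
ΔU = cos φ cos λ·ΔX + cos φ sin λ·ΔY + sin φ·ΔZ = (0.627895)(0.995412)(-485) + (0.627895)(-0.095682)(-67) + (0.778298)(-243) = -488.23 m.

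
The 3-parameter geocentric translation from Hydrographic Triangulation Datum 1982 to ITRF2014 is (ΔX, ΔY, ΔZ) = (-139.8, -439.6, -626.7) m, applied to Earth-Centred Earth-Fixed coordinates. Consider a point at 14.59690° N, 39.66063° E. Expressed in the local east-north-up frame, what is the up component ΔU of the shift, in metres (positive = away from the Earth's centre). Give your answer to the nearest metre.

ΔU = -534 m

At φ = 14.59690°, λ = 39.66063°: sin φ = 0.252017, cos φ = 0.967723, sin λ = 0.638239, cos λ = 0.769838.
ΔU = cos φ cos λ·ΔX + cos φ sin λ·ΔY + sin φ·ΔZ = (0.967723)(0.769838)(-139.8) + (0.967723)(0.638239)(-439.6) + (0.252017)(-626.7) = -533.60 m.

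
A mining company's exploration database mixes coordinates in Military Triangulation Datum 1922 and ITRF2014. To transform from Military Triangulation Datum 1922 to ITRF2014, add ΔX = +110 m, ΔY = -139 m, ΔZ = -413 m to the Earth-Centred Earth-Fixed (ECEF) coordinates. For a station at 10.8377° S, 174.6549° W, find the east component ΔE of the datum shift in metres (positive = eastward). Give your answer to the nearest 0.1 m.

The local east axis at (φ, λ) is (−sin λ, cos λ, 0), so ΔE = −sin(-174.6549°)·110 + cos(-174.6549°)·(-139) = 148.64 m.

ΔE = 148.6 m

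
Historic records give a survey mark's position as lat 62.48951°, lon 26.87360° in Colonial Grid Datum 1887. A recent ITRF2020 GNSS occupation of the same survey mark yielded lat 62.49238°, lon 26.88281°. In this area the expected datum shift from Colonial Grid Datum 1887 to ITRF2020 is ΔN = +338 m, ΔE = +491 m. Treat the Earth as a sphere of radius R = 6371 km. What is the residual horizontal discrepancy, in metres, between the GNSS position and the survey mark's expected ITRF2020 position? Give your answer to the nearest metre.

26 m

Observed coordinate differences: Δφ = +0.00287°, Δλ = +0.00921°.
Converting to metres (1° lat = 111195 m, cos φ = 0.461911): observed ΔN = 319.1 m, observed ΔE = 473.0 m.
Subtracting the expected shift leaves a residual of 319.1 − (338) = -18.9 m north and 473.0 − (491) = -18.0 m east.
Residual distance = √((-18.9)² + (-18.0)²) = 26.0 m.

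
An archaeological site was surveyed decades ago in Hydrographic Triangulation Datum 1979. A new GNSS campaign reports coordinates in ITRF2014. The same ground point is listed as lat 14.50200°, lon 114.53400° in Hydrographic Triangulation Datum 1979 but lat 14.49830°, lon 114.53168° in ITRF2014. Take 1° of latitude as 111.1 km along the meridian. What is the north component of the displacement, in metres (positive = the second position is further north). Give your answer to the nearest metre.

Δφ = 14.49830° − 14.50200° = -0.00370°; Δλ = 114.53168° − 114.53400° = -0.00232°.
ΔN = Δφ × 111100 = -411.1 m; ΔE = Δλ × 111100 × cos(14.50200°) = -0.00232 × 111100 × 0.968139 = -249.5 m.

ΔN = -411 m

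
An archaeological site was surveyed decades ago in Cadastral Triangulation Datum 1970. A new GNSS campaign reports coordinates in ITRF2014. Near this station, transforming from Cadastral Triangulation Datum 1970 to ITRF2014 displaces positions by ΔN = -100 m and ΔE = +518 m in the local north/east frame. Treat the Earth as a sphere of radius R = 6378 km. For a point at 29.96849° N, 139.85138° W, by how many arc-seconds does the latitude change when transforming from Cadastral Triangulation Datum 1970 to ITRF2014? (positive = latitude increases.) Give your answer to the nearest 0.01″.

Δφ = -3.23″

On a sphere of radius R, 1 rad of latitude = R, so Δφ = ΔN / R = -100.0 / 6378000 = -1.5679e-05 rad = -3.234″.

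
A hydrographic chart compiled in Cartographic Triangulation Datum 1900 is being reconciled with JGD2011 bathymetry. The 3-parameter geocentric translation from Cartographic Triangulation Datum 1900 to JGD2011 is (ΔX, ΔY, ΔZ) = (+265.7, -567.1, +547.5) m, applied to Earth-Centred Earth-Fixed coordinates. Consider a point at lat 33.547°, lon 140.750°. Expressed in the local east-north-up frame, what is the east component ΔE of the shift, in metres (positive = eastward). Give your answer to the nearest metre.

ΔE = 271 m

At φ = 33.547°, λ = 140.750°: sin φ = 0.552621, cos φ = 0.833433, sin λ = 0.632705, cos λ = -0.774393.
ΔE = −sin λ·ΔX + cos λ·ΔY = −(0.632705)·(265.7) + (-0.774393)·(-567.1) = 271.05 m.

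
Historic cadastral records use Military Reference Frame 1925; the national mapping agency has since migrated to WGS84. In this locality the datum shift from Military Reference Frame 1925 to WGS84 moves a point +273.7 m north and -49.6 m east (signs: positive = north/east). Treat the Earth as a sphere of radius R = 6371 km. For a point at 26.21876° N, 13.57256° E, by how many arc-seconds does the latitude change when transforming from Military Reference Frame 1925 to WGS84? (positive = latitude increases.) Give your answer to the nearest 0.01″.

Δφ = 8.86″

On a sphere of radius R, 1 rad of latitude = R, so Δφ = ΔN / R = 273.7 / 6371000 = 4.2960e-05 rad = 8.861″.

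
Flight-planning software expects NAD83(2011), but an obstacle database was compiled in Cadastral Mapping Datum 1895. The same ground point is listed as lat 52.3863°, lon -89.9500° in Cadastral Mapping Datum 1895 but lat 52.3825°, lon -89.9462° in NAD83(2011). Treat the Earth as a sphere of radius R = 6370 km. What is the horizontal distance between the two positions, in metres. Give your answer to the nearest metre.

Δφ = 52.3825° − 52.3863° = -0.0038°; Δλ = -89.9462° − -89.9500° = +0.0038°.
1° along a meridian = πR/180 = 111177 m.
ΔN = Δφ × 111177 = -422.5 m; ΔE = Δλ × 111177 × cos(52.3863°) = +0.0038 × 111177 × 0.610335 = 257.9 m.
Distance = √(ΔE² + ΔN²) = √(257.9² + (-422.5)²) = 494.9 m.

495 m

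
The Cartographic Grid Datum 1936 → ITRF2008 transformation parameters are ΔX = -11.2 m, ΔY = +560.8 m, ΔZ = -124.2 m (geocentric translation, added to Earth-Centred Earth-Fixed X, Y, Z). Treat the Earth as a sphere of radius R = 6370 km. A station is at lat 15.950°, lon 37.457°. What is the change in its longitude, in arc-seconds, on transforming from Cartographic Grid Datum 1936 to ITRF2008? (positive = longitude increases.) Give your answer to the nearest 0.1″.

sin φ = 0.274798, cos φ = 0.961502, sin λ = 0.608166, cos λ = 0.793810.
East component: ΔE = −sin λ·ΔX + cos λ·ΔY = −(0.608166)(-11.2) + (0.793810)(560.8) = 451.98 m.
1° of latitude spans πR/180 = 111177 m; at latitude φ, 1° of longitude spans that × cos φ = 106897.3 m, so Δλ = 451.98 / 106897.3 × 3600 = 15.221″.

Δλ = 15.2″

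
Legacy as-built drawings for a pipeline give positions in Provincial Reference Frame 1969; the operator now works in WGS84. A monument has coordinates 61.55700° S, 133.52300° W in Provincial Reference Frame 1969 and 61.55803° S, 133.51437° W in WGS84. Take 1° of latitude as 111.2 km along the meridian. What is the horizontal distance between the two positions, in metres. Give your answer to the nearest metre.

Δφ = -61.55803° − -61.55700° = -0.00103°; Δλ = -133.51437° − -133.52300° = +0.00863°.
ΔN = Δφ × 111200 = -114.5 m; ΔE = Δλ × 111200 × cos(-61.55700°) = +0.00863 × 111200 × 0.476284 = 457.1 m.
Distance = √(ΔE² + ΔN²) = √(457.1² + (-114.5)²) = 471.2 m.

471 m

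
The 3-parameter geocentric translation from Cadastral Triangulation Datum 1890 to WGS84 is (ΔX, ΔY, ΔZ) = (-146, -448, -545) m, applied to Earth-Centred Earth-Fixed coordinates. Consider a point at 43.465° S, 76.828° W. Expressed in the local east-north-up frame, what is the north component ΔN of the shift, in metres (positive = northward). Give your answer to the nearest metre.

At φ = -43.465°, λ = -76.828°: sin φ = -0.687911, cos φ = 0.725795, sin λ = -0.973690, cos λ = 0.227875.
ΔN = −sin φ cos λ·ΔX − sin φ sin λ·ΔY + cos φ·ΔZ = −(-0.687911)(0.227875)(-146) − (-0.687911)(-0.973690)(-448) + (0.725795)(-545) = -118.37 m.

ΔN = -118 m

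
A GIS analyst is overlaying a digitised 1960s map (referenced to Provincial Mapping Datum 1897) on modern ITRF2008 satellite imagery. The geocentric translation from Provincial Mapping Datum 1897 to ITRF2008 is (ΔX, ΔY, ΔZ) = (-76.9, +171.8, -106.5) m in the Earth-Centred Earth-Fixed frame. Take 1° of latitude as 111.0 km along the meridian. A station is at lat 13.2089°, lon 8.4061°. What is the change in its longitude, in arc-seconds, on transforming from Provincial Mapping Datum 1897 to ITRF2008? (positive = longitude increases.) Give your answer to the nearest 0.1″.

Δλ = 6.0″

sin φ = 0.228502, cos φ = 0.973543, sin λ = 0.146188, cos λ = 0.989257.
East component: ΔE = −sin λ·ΔX + cos λ·ΔY = −(0.146188)(-76.9) + (0.989257)(171.8) = 181.20 m.
1° of latitude spans 111000 m; at latitude φ, 1° of longitude spans that × cos φ = 108063.3 m, so Δλ = 181.20 / 108063.3 × 3600 = 6.036″.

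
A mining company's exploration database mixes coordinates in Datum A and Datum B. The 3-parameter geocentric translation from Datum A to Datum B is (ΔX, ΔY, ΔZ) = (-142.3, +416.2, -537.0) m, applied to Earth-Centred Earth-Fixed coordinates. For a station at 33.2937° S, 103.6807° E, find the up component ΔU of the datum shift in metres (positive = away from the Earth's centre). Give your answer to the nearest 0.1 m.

The local up (radial) axis is (cos φ cos λ, cos φ sin λ, sin φ), giving ΔU = 28.132 + 338.018 + 294.776 = 660.93 m.

ΔU = 660.9 m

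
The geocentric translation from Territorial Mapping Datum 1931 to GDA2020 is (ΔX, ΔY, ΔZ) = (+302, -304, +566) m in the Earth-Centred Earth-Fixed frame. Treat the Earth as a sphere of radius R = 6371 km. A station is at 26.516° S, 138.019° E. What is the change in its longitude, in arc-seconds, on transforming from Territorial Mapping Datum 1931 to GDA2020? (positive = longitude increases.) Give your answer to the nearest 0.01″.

sin φ = -0.446448, cos φ = 0.894810, sin λ = 0.668884, cos λ = -0.743367.
East component: ΔE = −sin λ·ΔX + cos λ·ΔY = −(0.668884)(302) + (-0.743367)(-304) = 23.98 m.
1° of latitude spans πR/180 = 111195 m; at latitude φ, 1° of longitude spans that × cos φ = 99498.3 m, so Δλ = 23.98 / 99498.3 × 3600 = 0.868″.

Δλ = 0.87″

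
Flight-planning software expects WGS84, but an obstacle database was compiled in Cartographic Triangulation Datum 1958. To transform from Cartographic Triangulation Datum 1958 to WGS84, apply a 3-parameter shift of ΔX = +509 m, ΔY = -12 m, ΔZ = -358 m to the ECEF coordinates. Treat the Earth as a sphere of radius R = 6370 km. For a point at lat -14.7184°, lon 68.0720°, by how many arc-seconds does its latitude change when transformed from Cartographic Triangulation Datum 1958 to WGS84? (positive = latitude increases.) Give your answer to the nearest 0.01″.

sin φ = -0.254069, cos φ = 0.967186, sin λ = 0.927654, cos λ = 0.373441.
North component: ΔN = −sin φ cos λ·ΔX − sin φ sin λ·ΔY + cos φ·ΔZ = −(-0.254069)(0.373441)(509) − (-0.254069)(0.927654)(-12) + (0.967186)(-358) = -300.79 m.
1° of latitude spans πR/180 = 111177 m, so Δφ = -300.79 / 111177 × 3600 = -9.740″.

Δφ = -9.74″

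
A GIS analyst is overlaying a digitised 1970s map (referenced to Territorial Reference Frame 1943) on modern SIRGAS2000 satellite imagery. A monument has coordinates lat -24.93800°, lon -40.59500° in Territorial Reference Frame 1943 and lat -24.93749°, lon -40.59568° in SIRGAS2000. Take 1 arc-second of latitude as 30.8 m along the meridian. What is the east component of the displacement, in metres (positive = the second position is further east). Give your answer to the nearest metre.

ΔE = -68 m

Δφ = -24.93749° − -24.93800° = +0.00051°; Δλ = -40.59568° − -40.59500° = -0.00068°.
1° of latitude = 3600 × 30.80 = 110880 m.
ΔN = Δφ × 110880 = 56.5 m; ΔE = Δλ × 110880 × cos(-24.93800°) = -0.00068 × 110880 × 0.906765 = -68.4 m.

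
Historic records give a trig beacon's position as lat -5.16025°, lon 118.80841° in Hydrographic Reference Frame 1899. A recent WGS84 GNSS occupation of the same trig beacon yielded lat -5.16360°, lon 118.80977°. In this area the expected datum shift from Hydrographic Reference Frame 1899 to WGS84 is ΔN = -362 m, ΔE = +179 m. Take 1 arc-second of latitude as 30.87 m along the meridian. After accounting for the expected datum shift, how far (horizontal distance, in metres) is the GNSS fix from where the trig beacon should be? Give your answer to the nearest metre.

Observed coordinate differences: Δφ = -0.00335°, Δλ = +0.00136°.
Converting to metres (1° lat = 111132 m, cos φ = 0.995947): observed ΔN = -372.3 m, observed ΔE = 150.5 m.
Subtracting the expected shift leaves a residual of -372.3 − (-362) = -10.3 m north and 150.5 − (179) = -28.5 m east.
Residual distance = √((-10.3)² + (-28.5)²) = 30.3 m.

30 m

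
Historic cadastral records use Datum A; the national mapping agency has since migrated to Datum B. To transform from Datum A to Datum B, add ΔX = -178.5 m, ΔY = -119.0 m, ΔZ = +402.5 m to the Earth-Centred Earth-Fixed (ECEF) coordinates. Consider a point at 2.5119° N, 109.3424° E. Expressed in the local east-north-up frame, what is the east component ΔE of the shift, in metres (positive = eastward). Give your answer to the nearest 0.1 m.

The local east axis at (φ, λ) is (−sin λ, cos λ, 0), so ΔE = −sin(109.3424°)·(-178.5) + cos(109.3424°)·(-119.0) = 207.84 m.

ΔE = 207.8 m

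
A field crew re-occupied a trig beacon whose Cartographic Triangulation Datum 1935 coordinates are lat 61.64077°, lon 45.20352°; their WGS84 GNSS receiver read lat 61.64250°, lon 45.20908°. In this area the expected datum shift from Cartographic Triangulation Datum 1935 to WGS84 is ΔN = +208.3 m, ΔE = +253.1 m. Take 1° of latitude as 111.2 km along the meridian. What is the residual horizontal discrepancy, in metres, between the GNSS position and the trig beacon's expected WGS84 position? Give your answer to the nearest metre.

44 m

Observed coordinate differences: Δφ = +0.00173°, Δλ = +0.00556°.
Converting to metres (1° lat = 111200 m, cos φ = 0.474998): observed ΔN = 192.4 m, observed ΔE = 293.7 m.
Subtracting the expected shift leaves a residual of 192.4 − (208.3) = -15.9 m north and 293.7 − (253.1) = 40.6 m east.
Residual distance = √((-15.9)² + 40.6²) = 43.6 m.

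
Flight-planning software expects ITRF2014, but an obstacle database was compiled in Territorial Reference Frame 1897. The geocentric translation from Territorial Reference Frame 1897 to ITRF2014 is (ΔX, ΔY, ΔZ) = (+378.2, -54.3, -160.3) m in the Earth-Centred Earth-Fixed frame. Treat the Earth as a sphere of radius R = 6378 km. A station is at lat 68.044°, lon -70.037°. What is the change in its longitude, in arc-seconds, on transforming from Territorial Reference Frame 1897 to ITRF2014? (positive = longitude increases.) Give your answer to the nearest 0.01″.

Δλ = 29.14″

sin φ = 0.927471, cos φ = 0.373894, sin λ = -0.939913, cos λ = 0.341413.
East component: ΔE = −sin λ·ΔX + cos λ·ΔY = −(-0.939913)(378.2) + (0.341413)(-54.3) = 336.94 m.
1° of latitude spans πR/180 = 111317 m; at latitude φ, 1° of longitude spans that × cos φ = 41620.8 m, so Δλ = 336.94 / 41620.8 × 3600 = 29.143″.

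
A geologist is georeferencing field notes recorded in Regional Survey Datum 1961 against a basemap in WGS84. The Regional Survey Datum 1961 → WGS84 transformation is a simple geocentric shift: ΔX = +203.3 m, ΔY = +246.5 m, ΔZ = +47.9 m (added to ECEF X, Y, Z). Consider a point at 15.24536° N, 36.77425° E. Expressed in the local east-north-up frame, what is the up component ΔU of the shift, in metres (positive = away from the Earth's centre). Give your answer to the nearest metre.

ΔU = 312 m

At φ = 15.24536°, λ = 36.77425°: sin φ = 0.262953, cos φ = 0.964809, sin λ = 0.598664, cos λ = 0.801001.
ΔU = cos φ cos λ·ΔX + cos φ sin λ·ΔY + sin φ·ΔZ = (0.964809)(0.801001)(203.3) + (0.964809)(0.598664)(246.5) + (0.262953)(47.9) = 312.09 m.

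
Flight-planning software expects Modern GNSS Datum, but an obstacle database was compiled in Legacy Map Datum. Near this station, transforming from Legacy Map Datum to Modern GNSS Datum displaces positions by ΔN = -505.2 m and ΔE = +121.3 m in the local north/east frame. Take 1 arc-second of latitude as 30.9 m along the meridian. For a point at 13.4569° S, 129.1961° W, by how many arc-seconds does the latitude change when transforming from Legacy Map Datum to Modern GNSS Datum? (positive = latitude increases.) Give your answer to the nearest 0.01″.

Δφ = -16.35″

1″ of latitude = 30.90 m, so Δφ = -505.2 / 30.90 = -16.350″.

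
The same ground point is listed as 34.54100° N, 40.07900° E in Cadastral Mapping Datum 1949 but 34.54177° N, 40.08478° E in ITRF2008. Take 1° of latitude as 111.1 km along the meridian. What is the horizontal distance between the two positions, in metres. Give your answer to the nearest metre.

536 m

Δφ = 34.54177° − 34.54100° = +0.00077°; Δλ = 40.08478° − 40.07900° = +0.00578°.
ΔN = Δφ × 111100 = 85.5 m; ΔE = Δλ × 111100 × cos(34.54100°) = +0.00578 × 111100 × 0.823721 = 529.0 m.
Distance = √(ΔE² + ΔN²) = √(529.0² + 85.5²) = 535.8 m.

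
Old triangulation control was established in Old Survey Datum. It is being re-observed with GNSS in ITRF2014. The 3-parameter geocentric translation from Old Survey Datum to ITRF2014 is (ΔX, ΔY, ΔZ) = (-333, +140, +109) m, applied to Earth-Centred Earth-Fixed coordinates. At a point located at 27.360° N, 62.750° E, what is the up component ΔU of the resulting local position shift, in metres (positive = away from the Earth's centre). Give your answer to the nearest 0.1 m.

ΔU = 25.2 m

The local up (radial) axis is (cos φ cos λ, cos φ sin λ, sin φ), giving ΔU = -135.416 + 110.540 + 50.094 = 25.22 m.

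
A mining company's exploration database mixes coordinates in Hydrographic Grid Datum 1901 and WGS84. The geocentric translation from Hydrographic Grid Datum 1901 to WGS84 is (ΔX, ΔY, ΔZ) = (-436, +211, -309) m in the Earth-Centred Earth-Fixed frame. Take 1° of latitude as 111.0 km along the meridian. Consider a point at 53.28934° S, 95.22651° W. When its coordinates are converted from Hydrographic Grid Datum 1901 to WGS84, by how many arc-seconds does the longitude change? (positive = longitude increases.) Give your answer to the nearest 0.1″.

Δλ = -24.6″

sin φ = -0.801664, cos φ = 0.597774, sin λ = -0.995842, cos λ = -0.091093.
East component: ΔE = −sin λ·ΔX + cos λ·ΔY = −(-0.995842)(-436) + (-0.091093)(211) = -453.41 m.
1° of latitude spans 111000 m; at latitude φ, 1° of longitude spans that × cos φ = 66352.9 m, so Δλ = -453.41 / 66352.9 × 3600 = -24.600″.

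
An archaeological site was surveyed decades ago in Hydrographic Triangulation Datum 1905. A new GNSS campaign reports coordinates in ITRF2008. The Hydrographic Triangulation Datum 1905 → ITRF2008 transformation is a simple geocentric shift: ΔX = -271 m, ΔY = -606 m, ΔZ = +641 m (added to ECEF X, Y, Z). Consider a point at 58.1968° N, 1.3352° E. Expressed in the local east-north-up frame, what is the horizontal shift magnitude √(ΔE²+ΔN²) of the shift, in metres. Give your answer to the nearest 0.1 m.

834.2 m

At φ = 58.1968°, λ = 1.3352°: sin φ = 0.849863, cos φ = 0.527003, sin λ = 0.023302, cos λ = 0.999728.
ΔE = −sin λ·ΔX + cos λ·ΔY = −(0.023302)·(-271) + (0.999728)·(-606) = -599.52 m.
ΔN = −sin φ cos λ·ΔX − sin φ sin λ·ΔY + cos φ·ΔZ = −(0.849863)(0.999728)(-271) − (0.849863)(0.023302)(-606) + (0.527003)(641) = 580.06 m.
Horizontal magnitude = √(ΔE² + ΔN²) = √((-599.52)² + 580.06²) = 834.20 m.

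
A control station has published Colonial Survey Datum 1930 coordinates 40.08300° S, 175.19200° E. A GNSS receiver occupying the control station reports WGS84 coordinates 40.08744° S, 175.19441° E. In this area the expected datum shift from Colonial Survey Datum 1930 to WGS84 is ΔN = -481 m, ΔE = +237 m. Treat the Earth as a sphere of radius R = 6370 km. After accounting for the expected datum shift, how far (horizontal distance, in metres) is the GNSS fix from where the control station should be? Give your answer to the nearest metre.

34 m

Observed coordinate differences: Δφ = -0.00444°, Δλ = +0.00241°.
Converting to metres (1° lat = 111177 m, cos φ = 0.765112): observed ΔN = -493.6 m, observed ΔE = 205.0 m.
Subtracting the expected shift leaves a residual of -493.6 − (-481) = -12.6 m north and 205.0 − (237) = -32.0 m east.
Residual distance = √((-12.6)² + (-32.0)²) = 34.4 m.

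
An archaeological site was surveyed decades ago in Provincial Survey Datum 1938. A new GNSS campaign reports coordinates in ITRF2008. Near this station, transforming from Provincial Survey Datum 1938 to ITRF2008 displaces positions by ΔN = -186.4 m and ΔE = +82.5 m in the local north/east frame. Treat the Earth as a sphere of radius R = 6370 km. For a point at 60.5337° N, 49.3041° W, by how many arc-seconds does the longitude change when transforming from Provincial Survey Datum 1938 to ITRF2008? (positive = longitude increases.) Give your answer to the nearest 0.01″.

Δλ = 5.43″

At latitude 60.5337°, cos φ = 0.491912.
One radian of longitude at latitude φ spans R cos φ, so Δλ = ΔE / (R cos φ) = 82.5 / (6370000 × 0.491912) = 2.6329e-05 rad = 5.431″.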